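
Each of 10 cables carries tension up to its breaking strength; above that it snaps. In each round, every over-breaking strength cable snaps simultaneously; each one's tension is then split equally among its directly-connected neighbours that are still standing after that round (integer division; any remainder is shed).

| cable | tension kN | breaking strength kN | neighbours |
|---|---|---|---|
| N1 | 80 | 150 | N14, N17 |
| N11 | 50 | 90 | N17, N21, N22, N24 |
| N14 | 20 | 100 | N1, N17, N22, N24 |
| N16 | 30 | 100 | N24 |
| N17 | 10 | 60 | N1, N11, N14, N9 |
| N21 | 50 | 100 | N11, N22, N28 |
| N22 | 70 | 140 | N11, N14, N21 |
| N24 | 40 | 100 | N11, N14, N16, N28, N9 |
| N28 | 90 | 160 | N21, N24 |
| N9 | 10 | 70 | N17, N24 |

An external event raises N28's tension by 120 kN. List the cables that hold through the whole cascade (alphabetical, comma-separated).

N16

Round 1 — N28 at 210 > 160. N28 snaps.
  N28 sheds 210 kN to N21, N24: 105 each.
    N21: 50+105 = 155 > 100
    N24: 40+105 = 145 > 100
Round 2 — N21, N24 snap.
  N21 sheds 155 kN to N11, N22: 77 each (1 lost).
    N11: 50+77 = 127 > 90
    N22: 70+77 = 147 > 140
  N24 sheds 145 kN to N11, N14, N16, N9: 36 each (1 lost).
    N11: 127+36 = 163 > 90
    N14: 20+36 = 56 ≤ 100
    N16: 30+36 = 66 ≤ 100
    N9: 10+36 = 46 ≤ 70
Round 3 — N11, N22 snap.
  N11 sheds 163 kN to N17: 163 each.
    N17: 10+163 = 173 > 60
  N22 sheds 147 kN to N14: 147 each.
    N14: 56+147 = 203 > 100
Round 4 — N14, N17 snap.
  N14 sheds 203 kN to N1: 203 each.
    N1: 80+203 = 283 > 150
  N17 sheds 173 kN to N1, N9: 86 each (1 lost).
    N1: 283+86 = 369 > 150
    N9: 46+86 = 132 > 70
Round 5 — N1, N9 snap.
  N1 sheds 369 kN: no online neighbours, lost.
  N9 sheds 132 kN: no online neighbours, lost.
No further breaks.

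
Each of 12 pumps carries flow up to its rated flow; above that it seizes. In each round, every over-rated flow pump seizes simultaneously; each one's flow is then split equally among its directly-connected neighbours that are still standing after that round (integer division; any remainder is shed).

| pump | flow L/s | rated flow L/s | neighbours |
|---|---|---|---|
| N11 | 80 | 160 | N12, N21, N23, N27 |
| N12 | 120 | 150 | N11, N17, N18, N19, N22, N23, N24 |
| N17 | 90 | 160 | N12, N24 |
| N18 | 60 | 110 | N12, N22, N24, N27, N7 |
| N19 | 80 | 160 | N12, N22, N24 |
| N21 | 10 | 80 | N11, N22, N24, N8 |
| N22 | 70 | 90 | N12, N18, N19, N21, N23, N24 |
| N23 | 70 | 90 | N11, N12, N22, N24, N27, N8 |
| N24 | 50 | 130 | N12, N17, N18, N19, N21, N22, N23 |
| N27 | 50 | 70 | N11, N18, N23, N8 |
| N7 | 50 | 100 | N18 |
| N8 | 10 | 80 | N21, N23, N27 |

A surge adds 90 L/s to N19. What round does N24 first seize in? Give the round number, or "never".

Round 1 — N19 at 170 > 160. N19 seizes.
  N19 sheds 170 L/s to N12, N22, N24: 56 each (2 lost).
    N12: 120+56 = 176 > 150
    N22: 70+56 = 126 > 90
    N24: 50+56 = 106 ≤ 130
Round 2 — N12, N22 seize.
  N12 sheds 176 L/s to N11, N17, N18, N23, N24: 35 each (1 lost).
    N11: 80+35 = 115 ≤ 160
    N17: 90+35 = 125 ≤ 160
    N18: 60+35 = 95 ≤ 110
    N23: 70+35 = 105 > 90
    N24: 106+35 = 141 > 130
  N22 sheds 126 L/s to N18, N21, N23, N24: 31 each (2 lost).
    N18: 95+31 = 126 > 110
    N21: 10+31 = 41 ≤ 80
    N23: 105+31 = 136 > 90
    N24: 141+31 = 172 > 130
Round 3 — N18, N23, N24 seize.
  N18 sheds 126 L/s to N27, N7: 63 each.
    N27: 50+63 = 113 > 70
    N7: 50+63 = 113 > 100
  N23 sheds 136 L/s to N11, N27, N8: 45 each (1 lost).
    N11: 115+45 = 160 ≤ 160
    N27: 113+45 = 158 > 70
    N8: 10+45 = 55 ≤ 80
  N24 sheds 172 L/s to N17, N21: 86 each.
    N17: 125+86 = 211 > 160
    N21: 41+86 = 127 > 80
Round 4 — N17, N21, N27, N7 seize.
  N17 sheds 211 L/s: no online neighbours, lost.
  N21 sheds 127 L/s to N11, N8: 63 each (1 lost).
    N11: 160+63 = 223 > 160
    N8: 55+63 = 118 > 80
  N27 sheds 158 L/s to N11, N8: 79 each.
    N11: 223+79 = 302 > 160
    N8: 118+79 = 197 > 80
  N7 sheds 113 L/s: no online neighbours, lost.
Round 5 — N11, N8 seize.
  N11 sheds 302 L/s: no online neighbours, lost.
  N8 sheds 197 L/s: no online neighbours, lost.
No further seizures.

3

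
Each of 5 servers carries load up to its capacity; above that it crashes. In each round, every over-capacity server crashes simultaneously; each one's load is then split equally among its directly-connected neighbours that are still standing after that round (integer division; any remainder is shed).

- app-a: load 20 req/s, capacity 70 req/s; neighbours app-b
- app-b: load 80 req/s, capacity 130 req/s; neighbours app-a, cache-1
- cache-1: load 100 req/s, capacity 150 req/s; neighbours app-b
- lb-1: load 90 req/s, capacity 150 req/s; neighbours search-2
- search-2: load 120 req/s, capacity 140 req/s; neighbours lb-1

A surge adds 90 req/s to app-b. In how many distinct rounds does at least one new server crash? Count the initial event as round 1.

Round 1 — app-b at 170 > 130. app-b crashes.
  app-b sheds 170 req/s to app-a, cache-1: 85 each.
    app-a: 20+85 = 105 > 70
    cache-1: 100+85 = 185 > 150
Round 2 — app-a, cache-1 crash.
  app-a sheds 105 req/s: no online neighbours, lost.
  cache-1 sheds 185 req/s: no online neighbours, lost.
No further crashes.

2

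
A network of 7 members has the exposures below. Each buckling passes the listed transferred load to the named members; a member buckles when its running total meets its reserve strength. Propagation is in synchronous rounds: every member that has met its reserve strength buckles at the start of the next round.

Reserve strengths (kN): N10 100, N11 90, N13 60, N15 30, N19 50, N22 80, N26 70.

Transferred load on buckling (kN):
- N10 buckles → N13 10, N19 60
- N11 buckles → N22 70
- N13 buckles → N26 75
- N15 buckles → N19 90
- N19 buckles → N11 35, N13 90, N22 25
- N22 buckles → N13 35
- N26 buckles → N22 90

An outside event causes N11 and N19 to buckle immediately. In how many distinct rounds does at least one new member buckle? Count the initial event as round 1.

3

Round 1 — N11, N19 buckle (initial).
  N13: +90 → 90 ≥ 60
  N22: +70+25 → 95 ≥ 80
Round 2 — N13, N22 buckle.
  N26: +75 → 75 ≥ 70
Round 3 — N26 buckles.
No further bucklings.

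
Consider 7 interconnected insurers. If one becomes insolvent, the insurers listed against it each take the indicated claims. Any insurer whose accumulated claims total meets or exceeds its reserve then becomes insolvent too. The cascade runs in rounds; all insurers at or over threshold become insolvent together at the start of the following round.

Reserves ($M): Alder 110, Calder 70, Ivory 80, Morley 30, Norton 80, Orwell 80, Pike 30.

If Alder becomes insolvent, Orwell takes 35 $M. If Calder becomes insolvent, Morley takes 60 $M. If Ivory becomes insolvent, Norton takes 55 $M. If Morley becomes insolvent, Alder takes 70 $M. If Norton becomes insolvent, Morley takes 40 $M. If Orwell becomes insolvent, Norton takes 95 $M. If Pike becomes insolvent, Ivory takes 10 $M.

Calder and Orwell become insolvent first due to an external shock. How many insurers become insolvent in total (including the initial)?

4

Round 1 — Calder, Orwell become insolvent (initial).
  Morley: +60 → 60 ≥ 30
  Norton: +95 → 95 ≥ 80
Round 2 — Morley, Norton become insolvent.
  Alder: +70 → 70 < 110
No further insolvencies.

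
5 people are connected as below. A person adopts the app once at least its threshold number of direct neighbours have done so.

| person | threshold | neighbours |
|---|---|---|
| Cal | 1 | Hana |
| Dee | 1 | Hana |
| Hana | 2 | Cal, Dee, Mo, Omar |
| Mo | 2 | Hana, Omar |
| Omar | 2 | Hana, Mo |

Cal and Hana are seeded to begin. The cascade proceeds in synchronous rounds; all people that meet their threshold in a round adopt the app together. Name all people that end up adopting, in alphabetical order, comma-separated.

Round 1 — Cal, Hana adopt the app (initial).
Round 2 — checking thresholds:
  Dee: 1 of 1 neighbours ≥ 1, adopts the app.
  Mo: 1 of 2 neighbours < 2, not yet.
  Omar: 1 of 2 neighbours < 2, not yet.
Round 3 — no new adoptions; cascade stops.

Cal, Dee, Hana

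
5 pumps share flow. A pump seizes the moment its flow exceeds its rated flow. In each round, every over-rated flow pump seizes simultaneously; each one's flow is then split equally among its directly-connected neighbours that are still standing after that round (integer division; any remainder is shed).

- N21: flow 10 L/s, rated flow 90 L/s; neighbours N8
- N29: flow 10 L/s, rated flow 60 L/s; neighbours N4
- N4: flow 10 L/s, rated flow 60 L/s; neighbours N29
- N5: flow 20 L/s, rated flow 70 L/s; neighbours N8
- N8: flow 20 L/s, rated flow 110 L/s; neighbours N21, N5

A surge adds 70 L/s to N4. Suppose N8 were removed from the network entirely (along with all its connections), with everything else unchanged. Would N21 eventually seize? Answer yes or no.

no

With N8 removed:
Round 1 — N4 at 80 > 60. N4 seizes.
  N4 sheds 80 L/s to N29: 80 each.
    N29: 10+80 = 90 > 60
Round 2 — N29 seizes.
  N29 sheds 90 L/s: no online neighbours, lost.
No further seizures.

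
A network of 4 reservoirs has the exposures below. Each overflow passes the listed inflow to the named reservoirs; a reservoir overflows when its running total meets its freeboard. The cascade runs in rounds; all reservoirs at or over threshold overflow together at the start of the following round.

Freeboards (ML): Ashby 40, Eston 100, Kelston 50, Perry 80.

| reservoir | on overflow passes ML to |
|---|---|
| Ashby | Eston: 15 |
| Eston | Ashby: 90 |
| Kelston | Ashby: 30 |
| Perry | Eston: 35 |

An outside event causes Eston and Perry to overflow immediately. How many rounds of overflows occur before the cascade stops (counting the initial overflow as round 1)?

Round 1 — Eston, Perry overflow (initial).
  Ashby: +90 → 90 ≥ 40
Round 2 — Ashby overflows.
No further overflows.

2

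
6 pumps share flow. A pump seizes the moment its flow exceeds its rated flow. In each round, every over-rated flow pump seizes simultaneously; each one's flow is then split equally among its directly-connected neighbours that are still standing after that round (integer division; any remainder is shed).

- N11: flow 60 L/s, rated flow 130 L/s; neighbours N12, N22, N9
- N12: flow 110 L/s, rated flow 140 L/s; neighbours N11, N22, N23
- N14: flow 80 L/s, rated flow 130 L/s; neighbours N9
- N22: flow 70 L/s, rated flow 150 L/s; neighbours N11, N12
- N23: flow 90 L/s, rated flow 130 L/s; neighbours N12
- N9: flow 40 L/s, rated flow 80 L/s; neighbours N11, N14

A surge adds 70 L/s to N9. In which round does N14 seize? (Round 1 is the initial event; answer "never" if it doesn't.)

2

Round 1 — N9 at 110 > 80. N9 seizes.
  N9 sheds 110 L/s to N11, N14: 55 each.
    N11: 60+55 = 115 ≤ 130
    N14: 80+55 = 135 > 130
Round 2 — N14 seizes.
  N14 sheds 135 L/s: no online neighbours, lost.
No further seizures.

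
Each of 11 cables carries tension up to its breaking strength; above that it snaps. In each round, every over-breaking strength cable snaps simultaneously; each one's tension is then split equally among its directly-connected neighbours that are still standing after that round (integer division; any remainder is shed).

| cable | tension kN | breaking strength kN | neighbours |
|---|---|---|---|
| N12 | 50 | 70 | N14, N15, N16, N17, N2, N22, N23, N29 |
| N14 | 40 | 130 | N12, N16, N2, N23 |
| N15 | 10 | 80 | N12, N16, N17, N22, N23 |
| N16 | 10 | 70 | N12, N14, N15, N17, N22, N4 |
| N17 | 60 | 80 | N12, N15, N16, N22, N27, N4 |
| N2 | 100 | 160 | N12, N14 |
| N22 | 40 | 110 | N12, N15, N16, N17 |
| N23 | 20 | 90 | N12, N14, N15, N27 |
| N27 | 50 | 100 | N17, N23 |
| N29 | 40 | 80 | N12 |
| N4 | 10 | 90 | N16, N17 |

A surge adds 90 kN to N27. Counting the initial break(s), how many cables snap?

9

Round 1 — N27 at 140 > 100. N27 snaps.
  N27 sheds 140 kN to N17, N23: 70 each.
    N17: 60+70 = 130 > 80
    N23: 20+70 = 90 ≤ 90
Round 2 — N17 snaps.
  N17 sheds 130 kN to N12, N15, N16, N22, N4: 26 each.
    N12: 50+26 = 76 > 70
    N15: 10+26 = 36 ≤ 80
    N16: 10+26 = 36 ≤ 70
    N22: 40+26 = 66 ≤ 110
    N4: 10+26 = 36 ≤ 90
Round 3 — N12 snaps.
  N12 sheds 76 kN to N14, N15, N16, N2, N22, N23, N29: 10 each (6 lost).
    N14: 40+10 = 50 ≤ 130
    N15: 36+10 = 46 ≤ 80
    N16: 36+10 = 46 ≤ 70
    N2: 100+10 = 110 ≤ 160
    N22: 66+10 = 76 ≤ 110
    N23: 90+10 = 100 > 90
    N29: 40+10 = 50 ≤ 80
Round 4 — N23 snaps.
  N23 sheds 100 kN to N14, N15: 50 each.
    N14: 50+50 = 100 ≤ 130
    N15: 46+50 = 96 > 80
Round 5 — N15 snaps.
  N15 sheds 96 kN to N16, N22: 48 each.
    N16: 46+48 = 94 > 70
    N22: 76+48 = 124 > 110
Round 6 — N16, N22 snap.
  N16 sheds 94 kN to N14, N4: 47 each.
    N14: 100+47 = 147 > 130
    N4: 36+47 = 83 ≤ 90
  N22 sheds 124 kN: no online neighbours, lost.
Round 7 — N14 snaps.
  N14 sheds 147 kN to N2: 147 each.
    N2: 110+147 = 257 > 160
Round 8 — N2 snaps.
  N2 sheds 257 kN: no online neighbours, lost.
No further breaks.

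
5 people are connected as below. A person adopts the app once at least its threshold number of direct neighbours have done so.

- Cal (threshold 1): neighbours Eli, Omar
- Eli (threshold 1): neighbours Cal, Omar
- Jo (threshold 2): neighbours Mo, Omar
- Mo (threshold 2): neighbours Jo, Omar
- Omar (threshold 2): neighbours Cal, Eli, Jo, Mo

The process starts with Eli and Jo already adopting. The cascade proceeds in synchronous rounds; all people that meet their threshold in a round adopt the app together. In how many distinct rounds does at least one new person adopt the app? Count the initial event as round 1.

3

Round 1 — Eli, Jo adopt the app (initial).
Round 2 — checking thresholds:
  Cal: 1 of 2 neighbours ≥ 1, adopts the app.
  Mo: 1 of 2 neighbours < 2, below threshold.
  Omar: 2 of 4 neighbours ≥ 2, adopts the app.
Round 3 — checking thresholds:
  Mo: 2 of 2 neighbours ≥ 2, adopts the app.
Round 4 — no new adoptions; cascade stops.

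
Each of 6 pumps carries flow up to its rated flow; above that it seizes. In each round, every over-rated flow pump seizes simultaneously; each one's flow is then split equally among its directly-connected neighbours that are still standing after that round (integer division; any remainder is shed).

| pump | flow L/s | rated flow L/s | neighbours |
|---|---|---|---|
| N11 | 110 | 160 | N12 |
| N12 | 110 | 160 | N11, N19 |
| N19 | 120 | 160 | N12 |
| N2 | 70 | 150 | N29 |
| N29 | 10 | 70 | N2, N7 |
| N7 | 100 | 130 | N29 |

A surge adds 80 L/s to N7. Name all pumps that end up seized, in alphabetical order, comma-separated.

Round 1 — N7 at 180 > 130. N7 seizes.
  N7 sheds 180 L/s to N29: 180 each.
    N29: 10+180 = 190 > 70
Round 2 — N29 seizes.
  N29 sheds 190 L/s to N2: 190 each.
    N2: 70+190 = 260 > 150
Round 3 — N2 seizes.
  N2 sheds 260 L/s: no online neighbours, lost.
No further seizures.

N2, N29, N7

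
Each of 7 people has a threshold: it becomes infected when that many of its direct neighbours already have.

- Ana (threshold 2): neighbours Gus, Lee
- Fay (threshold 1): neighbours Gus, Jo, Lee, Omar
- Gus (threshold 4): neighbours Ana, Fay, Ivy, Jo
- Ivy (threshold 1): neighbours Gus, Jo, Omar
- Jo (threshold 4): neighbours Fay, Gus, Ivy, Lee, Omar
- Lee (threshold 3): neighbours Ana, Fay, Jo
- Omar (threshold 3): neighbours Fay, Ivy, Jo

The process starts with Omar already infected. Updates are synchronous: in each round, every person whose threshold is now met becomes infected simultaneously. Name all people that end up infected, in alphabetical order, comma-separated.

Fay, Ivy, Omar

Round 1 — Omar becomes infected (initial).
Round 2 — checking thresholds:
  Fay: 1 of 4 neighbours ≥ 1, becomes infected.
  Ivy: 1 of 3 neighbours ≥ 1, becomes infected.
  Jo: 1 of 5 neighbours < 4, holds.
Round 3 — no new infections; cascade stops.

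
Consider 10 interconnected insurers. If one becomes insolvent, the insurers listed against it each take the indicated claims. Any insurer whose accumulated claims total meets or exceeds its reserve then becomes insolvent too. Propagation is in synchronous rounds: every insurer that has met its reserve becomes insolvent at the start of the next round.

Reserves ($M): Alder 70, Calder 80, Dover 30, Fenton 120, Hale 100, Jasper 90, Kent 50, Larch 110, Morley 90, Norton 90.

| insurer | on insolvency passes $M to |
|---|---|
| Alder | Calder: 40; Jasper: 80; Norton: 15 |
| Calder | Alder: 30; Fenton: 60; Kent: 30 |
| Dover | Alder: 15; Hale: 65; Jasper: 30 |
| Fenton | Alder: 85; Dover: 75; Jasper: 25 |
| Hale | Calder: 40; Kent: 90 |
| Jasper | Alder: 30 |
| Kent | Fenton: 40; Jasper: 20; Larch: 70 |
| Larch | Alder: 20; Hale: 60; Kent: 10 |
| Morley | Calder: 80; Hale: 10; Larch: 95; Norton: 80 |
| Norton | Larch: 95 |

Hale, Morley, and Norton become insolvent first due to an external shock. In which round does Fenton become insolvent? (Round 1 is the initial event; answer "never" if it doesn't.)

Round 1 — Hale, Morley, Norton become insolvent (initial).
  Calder: +40+80 → 120 ≥ 80
  Kent: +90 → 90 ≥ 50
  Larch: +95+95 → 190 ≥ 110
Round 2 — Calder, Kent, Larch become insolvent.
  Alder: +30+20 → 50 < 70
  Fenton: +60+40 → 100 < 120
  Jasper: +20 → 20 < 90
No further insolvencies.

never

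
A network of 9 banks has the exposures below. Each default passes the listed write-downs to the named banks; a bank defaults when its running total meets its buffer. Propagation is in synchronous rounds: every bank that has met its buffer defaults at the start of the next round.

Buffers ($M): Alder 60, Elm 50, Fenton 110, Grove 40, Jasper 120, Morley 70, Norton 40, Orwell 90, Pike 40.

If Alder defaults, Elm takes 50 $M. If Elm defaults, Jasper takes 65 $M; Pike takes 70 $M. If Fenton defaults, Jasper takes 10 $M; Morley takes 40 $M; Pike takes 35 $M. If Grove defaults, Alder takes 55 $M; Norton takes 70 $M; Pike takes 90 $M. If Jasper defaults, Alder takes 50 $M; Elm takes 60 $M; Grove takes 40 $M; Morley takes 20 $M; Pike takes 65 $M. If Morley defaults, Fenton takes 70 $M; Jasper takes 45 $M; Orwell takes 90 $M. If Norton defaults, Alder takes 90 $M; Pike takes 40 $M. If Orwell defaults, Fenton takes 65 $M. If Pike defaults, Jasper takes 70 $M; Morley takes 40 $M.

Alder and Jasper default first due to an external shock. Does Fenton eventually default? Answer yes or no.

no

Round 1 — Alder, Jasper default (initial).
  Elm: +50+60 → 110 ≥ 50
  Grove: +40 → 40 ≥ 40
  Morley: +20 → 20 < 70
  Pike: +65 → 65 ≥ 40
Round 2 — Elm, Grove, Pike default.
  Morley: +40 → 60 < 70
  Norton: +70 → 70 ≥ 40
Round 3 — Norton defaults.
No further defaults.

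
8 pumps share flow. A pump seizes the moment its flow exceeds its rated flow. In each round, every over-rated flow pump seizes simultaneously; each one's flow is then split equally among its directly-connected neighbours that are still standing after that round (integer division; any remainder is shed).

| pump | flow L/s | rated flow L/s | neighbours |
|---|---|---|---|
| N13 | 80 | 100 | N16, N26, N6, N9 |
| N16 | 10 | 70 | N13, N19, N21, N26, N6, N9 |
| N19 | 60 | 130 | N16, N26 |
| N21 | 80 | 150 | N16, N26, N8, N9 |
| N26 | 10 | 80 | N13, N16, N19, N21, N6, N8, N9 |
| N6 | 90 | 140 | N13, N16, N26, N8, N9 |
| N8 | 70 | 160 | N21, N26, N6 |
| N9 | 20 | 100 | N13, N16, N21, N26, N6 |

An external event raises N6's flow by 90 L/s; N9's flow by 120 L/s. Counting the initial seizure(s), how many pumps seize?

Round 1 — N6 at 180 > 140; N9 at 140 > 100. N6, N9 seize.
  N6 sheds 180 L/s to N13, N16, N26, N8: 45 each.
    N13: 80+45 = 125 > 100
    N16: 10+45 = 55 ≤ 70
    N26: 10+45 = 55 ≤ 80
    N8: 70+45 = 115 ≤ 160
  N9 sheds 140 L/s to N13, N16, N21, N26: 35 each.
    N13: 125+35 = 160 > 100
    N16: 55+35 = 90 > 70
    N21: 80+35 = 115 ≤ 150
    N26: 55+35 = 90 > 80
Round 2 — N13, N16, N26 seize.
  N13 sheds 160 L/s: no online neighbours, lost.
  N16 sheds 90 L/s to N19, N21: 45 each.
    N19: 60+45 = 105 ≤ 130
    N21: 115+45 = 160 > 150
  N26 sheds 90 L/s to N19, N21, N8: 30 each.
    N19: 105+30 = 135 > 130
    N21: 160+30 = 190 > 150
    N8: 115+30 = 145 ≤ 160
Round 3 — N19, N21 seize.
  N19 sheds 135 L/s: no online neighbours, lost.
  N21 sheds 190 L/s to N8: 190 each.
    N8: 145+190 = 335 > 160
Round 4 — N8 seizes.
  N8 sheds 335 L/s: no online neighbours, lost.
No further seizures.

8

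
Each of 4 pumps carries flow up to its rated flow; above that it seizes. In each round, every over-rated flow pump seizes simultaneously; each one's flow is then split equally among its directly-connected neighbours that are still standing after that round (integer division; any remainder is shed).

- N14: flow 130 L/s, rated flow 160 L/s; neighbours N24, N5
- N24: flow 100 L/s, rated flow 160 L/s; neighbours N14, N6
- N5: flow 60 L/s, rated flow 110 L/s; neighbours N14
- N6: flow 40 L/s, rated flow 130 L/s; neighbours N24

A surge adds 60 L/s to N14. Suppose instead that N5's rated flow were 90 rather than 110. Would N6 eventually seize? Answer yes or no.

With N5's rated flow at 90:
Round 1 — N14 at 190 > 160. N14 seizes.
  N14 sheds 190 L/s to N24, N5: 95 each.
    N24: 100+95 = 195 > 160
    N5: 60+95 = 155 > 90
Round 2 — N24, N5 seize.
  N24 sheds 195 L/s to N6: 195 each.
    N6: 40+195 = 235 > 130
  N5 sheds 155 L/s: no online neighbours, lost.
Round 3 — N6 seizes.
  N6 sheds 235 L/s: no online neighbours, lost.
No further seizures.

yes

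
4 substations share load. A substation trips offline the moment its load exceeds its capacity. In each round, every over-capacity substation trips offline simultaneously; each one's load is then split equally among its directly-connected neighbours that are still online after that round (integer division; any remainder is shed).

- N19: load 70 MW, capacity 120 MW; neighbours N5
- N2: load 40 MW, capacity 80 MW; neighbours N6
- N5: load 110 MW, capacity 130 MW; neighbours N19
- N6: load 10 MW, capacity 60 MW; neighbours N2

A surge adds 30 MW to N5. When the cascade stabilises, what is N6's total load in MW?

10

Round 1 — N5 at 140 > 130. N5 trips offline.
  N5 sheds 140 MW to N19: 140 each.
    N19: 70+140 = 210 > 120
Round 2 — N19 trips offline.
  N19 sheds 210 MW: no online neighbours, lost.
No further trips.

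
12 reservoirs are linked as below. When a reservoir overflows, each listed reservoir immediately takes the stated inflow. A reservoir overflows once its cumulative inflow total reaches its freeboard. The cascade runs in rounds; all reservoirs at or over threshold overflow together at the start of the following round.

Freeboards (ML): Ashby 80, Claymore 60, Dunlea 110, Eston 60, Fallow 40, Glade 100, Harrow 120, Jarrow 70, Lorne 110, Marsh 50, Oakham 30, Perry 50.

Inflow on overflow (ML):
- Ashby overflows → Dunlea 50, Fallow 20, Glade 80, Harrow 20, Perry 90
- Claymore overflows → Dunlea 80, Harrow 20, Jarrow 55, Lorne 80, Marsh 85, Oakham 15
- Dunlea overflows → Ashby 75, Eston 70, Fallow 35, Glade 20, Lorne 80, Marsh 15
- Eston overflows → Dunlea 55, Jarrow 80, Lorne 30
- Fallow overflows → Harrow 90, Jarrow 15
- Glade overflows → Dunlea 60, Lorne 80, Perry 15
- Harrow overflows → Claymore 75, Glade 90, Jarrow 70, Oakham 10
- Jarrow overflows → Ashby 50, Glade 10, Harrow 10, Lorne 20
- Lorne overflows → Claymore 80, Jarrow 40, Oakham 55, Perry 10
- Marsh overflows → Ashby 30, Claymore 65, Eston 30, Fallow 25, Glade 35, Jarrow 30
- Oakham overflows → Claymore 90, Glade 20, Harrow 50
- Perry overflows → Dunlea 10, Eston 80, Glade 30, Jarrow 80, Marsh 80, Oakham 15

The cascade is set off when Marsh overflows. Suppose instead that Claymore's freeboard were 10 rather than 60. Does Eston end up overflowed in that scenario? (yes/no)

yes

With Claymore's freeboard at 10:
Round 1 — Marsh overflows (initial).
  Ashby: +30 → 30 < 80
  Claymore: +65 → 65 ≥ 10
  Eston: +30 → 30 < 60
  Fallow: +25 → 25 < 40
  Glade: +35 → 35 < 100
  Jarrow: +30 → 30 < 70
Round 2 — Claymore overflows.
  Dunlea: +80 → 80 < 110
  Harrow: +20 → 20 < 120
  Jarrow: +55 → 85 ≥ 70
  Lorne: +80 → 80 < 110
  Oakham: +15 → 15 < 30
Round 3 — Jarrow overflows.
  Ashby: +50 → 80 ≥ 80
  Glade: +10 → 45 < 100
  Harrow: +10 → 30 < 120
  Lorne: +20 → 100 < 110
Round 4 — Ashby overflows.
  Dunlea: +50 → 130 ≥ 110
  Fallow: +20 → 45 ≥ 40
  Glade: +80 → 125 ≥ 100
  Harrow: +20 → 50 < 120
  Perry: +90 → 90 ≥ 50
Round 5 — Dunlea, Fallow, Glade, Perry overflow.
  Eston: +70+80 → 180 ≥ 60
  Harrow: +90 → 140 ≥ 120
  Lorne: +80+80 → 260 ≥ 110
  Oakham: +15 → 30 ≥ 30
Round 6 — Eston, Harrow, Lorne, Oakham overflow.
No further overflows.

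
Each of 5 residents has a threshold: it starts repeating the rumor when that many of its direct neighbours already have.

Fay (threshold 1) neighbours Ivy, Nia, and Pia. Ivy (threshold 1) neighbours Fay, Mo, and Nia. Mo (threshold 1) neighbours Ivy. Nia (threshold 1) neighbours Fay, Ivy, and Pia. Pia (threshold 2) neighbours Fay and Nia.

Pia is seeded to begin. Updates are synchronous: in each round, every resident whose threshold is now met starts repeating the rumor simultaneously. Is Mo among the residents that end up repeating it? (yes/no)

Round 1 — Pia starts repeating the rumor (initial).
Round 2 — checking thresholds:
  Fay: 1 of 3 neighbours ≥ 1, starts repeating the rumor.
  Nia: 1 of 3 neighbours ≥ 1, starts repeating the rumor.
Round 3 — checking thresholds:
  Ivy: 2 of 3 neighbours ≥ 1, starts repeating the rumor.
Round 4 — checking thresholds:
  Mo: 1 of 1 neighbours ≥ 1, starts repeating the rumor.
Round 5 — no new spreads; cascade stops.

yes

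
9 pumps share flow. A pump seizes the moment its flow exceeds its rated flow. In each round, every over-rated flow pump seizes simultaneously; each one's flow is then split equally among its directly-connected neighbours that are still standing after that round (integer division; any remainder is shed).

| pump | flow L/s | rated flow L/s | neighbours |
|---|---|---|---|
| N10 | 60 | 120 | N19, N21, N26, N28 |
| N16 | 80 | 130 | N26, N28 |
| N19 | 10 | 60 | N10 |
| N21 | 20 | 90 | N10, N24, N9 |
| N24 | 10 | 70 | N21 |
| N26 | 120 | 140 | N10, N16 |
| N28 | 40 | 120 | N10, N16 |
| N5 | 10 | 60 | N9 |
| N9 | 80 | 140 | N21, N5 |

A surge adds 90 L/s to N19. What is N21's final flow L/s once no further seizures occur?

73

Round 1 — N19 at 100 > 60. N19 seizes.
  N19 sheds 100 L/s to N10: 100 each.
    N10: 60+100 = 160 > 120
Round 2 — N10 seizes.
  N10 sheds 160 L/s to N21, N26, N28: 53 each (1 lost).
    N21: 20+53 = 73 ≤ 90
    N26: 120+53 = 173 > 140
    N28: 40+53 = 93 ≤ 120
Round 3 — N26 seizes.
  N26 sheds 173 L/s to N16: 173 each.
    N16: 80+173 = 253 > 130
Round 4 — N16 seizes.
  N16 sheds 253 L/s to N28: 253 each.
    N28: 93+253 = 346 > 120
Round 5 — N28 seizes.
  N28 sheds 346 L/s: no online neighbours, lost.
No further seizures.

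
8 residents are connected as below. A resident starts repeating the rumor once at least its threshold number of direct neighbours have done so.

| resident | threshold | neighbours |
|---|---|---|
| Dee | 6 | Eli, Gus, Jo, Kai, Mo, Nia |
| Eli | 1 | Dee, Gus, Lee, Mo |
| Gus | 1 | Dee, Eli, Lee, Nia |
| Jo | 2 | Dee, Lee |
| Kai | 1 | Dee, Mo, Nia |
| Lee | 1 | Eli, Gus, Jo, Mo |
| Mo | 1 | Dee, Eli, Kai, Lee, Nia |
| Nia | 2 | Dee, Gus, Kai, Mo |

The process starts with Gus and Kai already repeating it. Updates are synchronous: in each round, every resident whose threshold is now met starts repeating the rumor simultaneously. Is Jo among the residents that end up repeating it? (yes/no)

Round 1 — Gus, Kai start repeating the rumor (initial).
Round 2 — checking thresholds:
  Dee: 2 of 6 neighbours < 6, holds.
  Eli: 1 of 4 neighbours ≥ 1, starts repeating the rumor.
  Lee: 1 of 4 neighbours ≥ 1, starts repeating the rumor.
  Mo: 1 of 5 neighbours ≥ 1, starts repeating the rumor.
  Nia: 2 of 4 neighbours ≥ 2, starts repeating the rumor.
Round 3 — no new spreads; cascade stops.

no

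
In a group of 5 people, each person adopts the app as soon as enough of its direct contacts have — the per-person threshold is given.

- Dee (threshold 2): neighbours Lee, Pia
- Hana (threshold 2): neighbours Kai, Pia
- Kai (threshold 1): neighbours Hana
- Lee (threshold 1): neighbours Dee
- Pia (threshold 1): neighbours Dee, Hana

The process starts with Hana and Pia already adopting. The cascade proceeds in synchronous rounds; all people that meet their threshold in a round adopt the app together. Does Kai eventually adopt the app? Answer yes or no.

yes

Round 1 — Hana, Pia adopt the app (initial).
Round 2 — checking thresholds:
  Dee: 1 of 2 neighbours < 2, holds.
  Kai: 1 of 1 neighbours ≥ 1, adopts the app.
Round 3 — no new adoptions; cascade stops.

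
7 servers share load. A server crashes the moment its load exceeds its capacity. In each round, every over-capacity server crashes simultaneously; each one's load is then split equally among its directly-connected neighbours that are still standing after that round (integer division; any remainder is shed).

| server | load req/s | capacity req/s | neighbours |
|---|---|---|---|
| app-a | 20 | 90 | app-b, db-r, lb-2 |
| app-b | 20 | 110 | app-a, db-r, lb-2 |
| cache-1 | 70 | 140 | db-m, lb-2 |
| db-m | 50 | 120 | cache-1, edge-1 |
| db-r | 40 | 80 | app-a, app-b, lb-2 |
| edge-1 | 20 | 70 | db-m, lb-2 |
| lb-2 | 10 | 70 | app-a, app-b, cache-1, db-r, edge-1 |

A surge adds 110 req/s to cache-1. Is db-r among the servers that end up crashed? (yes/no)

no

Round 1 — cache-1 at 180 > 140. cache-1 crashes.
  cache-1 sheds 180 req/s to db-m, lb-2: 90 each.
    db-m: 50+90 = 140 > 120
    lb-2: 10+90 = 100 > 70
Round 2 — db-m, lb-2 crash.
  db-m sheds 140 req/s to edge-1: 140 each.
    edge-1: 20+140 = 160 > 70
  lb-2 sheds 100 req/s to app-a, app-b, db-r, edge-1: 25 each.
    app-a: 20+25 = 45 ≤ 90
    app-b: 20+25 = 45 ≤ 110
    db-r: 40+25 = 65 ≤ 80
    edge-1: 160+25 = 185 > 70
Round 3 — edge-1 crashes.
  edge-1 sheds 185 req/s: no online neighbours, lost.
No further crashes.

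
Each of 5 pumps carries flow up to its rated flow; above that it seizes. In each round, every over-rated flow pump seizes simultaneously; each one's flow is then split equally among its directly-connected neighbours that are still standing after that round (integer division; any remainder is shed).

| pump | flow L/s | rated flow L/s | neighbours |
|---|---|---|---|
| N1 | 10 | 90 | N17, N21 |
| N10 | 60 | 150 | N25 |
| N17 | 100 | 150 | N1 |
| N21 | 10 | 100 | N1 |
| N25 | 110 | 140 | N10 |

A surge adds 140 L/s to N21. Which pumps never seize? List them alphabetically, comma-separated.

N10, N25

Round 1 — N21 at 150 > 100. N21 seizes.
  N21 sheds 150 L/s to N1: 150 each.
    N1: 10+150 = 160 > 90
Round 2 — N1 seizes.
  N1 sheds 160 L/s to N17: 160 each.
    N17: 100+160 = 260 > 150
Round 3 — N17 seizes.
  N17 sheds 260 L/s: no online neighbours, lost.
No further seizures.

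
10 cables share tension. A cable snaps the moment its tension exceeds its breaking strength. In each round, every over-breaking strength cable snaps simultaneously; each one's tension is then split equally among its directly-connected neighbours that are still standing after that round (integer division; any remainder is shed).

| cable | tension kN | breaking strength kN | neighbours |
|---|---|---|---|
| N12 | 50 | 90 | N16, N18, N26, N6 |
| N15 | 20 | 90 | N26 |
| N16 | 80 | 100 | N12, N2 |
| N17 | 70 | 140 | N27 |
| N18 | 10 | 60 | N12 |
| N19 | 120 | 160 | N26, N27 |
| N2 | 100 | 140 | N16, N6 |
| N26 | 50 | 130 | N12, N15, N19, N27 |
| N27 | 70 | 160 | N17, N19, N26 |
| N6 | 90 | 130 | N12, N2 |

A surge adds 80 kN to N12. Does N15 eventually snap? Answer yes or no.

no

Round 1 — N12 at 130 > 90. N12 snaps.
  N12 sheds 130 kN to N16, N18, N26, N6: 32 each (2 lost).
    N16: 80+32 = 112 > 100
    N18: 10+32 = 42 ≤ 60
    N26: 50+32 = 82 ≤ 130
    N6: 90+32 = 122 ≤ 130
Round 2 — N16 snaps.
  N16 sheds 112 kN to N2: 112 each.
    N2: 100+112 = 212 > 140
Round 3 — N2 snaps.
  N2 sheds 212 kN to N6: 212 each.
    N6: 122+212 = 334 > 130
Round 4 — N6 snaps.
  N6 sheds 334 kN: no online neighbours, lost.
No further breaks.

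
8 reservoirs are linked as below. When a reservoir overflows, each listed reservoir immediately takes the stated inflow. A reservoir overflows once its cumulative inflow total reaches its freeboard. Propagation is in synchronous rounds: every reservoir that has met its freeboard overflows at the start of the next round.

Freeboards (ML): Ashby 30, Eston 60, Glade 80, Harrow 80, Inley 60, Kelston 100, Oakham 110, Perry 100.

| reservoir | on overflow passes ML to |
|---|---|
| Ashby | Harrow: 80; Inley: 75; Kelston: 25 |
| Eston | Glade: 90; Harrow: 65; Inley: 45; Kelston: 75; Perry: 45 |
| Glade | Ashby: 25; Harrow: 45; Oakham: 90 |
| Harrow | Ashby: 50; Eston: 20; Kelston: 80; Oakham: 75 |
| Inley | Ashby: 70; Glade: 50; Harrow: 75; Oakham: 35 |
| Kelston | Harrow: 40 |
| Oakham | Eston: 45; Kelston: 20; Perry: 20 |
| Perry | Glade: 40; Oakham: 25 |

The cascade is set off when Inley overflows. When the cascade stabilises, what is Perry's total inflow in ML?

65

Round 1 — Inley overflows (initial).
  Ashby: +70 → 70 ≥ 30
  Glade: +50 → 50 < 80
  Harrow: +75 → 75 < 80
  Oakham: +35 → 35 < 110
Round 2 — Ashby overflows.
  Harrow: +80 → 155 ≥ 80
  Kelston: +25 → 25 < 100
Round 3 — Harrow overflows.
  Eston: +20 → 20 < 60
  Kelston: +80 → 105 ≥ 100
  Oakham: +75 → 110 ≥ 110
Round 4 — Kelston, Oakham overflow.
  Eston: +45 → 65 ≥ 60
  Perry: +20 → 20 < 100
Round 5 — Eston overflows.
  Glade: +90 → 140 ≥ 80
  Perry: +45 → 65 < 100
Round 6 — Glade overflows.
No further overflows.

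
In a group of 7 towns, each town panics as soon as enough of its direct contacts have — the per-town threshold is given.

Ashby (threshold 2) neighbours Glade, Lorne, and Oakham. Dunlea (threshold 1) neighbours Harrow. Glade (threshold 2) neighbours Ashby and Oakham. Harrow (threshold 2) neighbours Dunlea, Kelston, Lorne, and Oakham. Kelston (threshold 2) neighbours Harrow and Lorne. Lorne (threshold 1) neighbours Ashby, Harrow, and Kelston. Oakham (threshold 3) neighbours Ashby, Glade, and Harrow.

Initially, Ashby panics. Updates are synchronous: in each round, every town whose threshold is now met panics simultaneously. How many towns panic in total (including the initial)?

2

Round 1 — Ashby panics (initial).
Round 2 — checking thresholds:
  Glade: 1 of 2 neighbours < 2, not yet.
  Lorne: 1 of 3 neighbours ≥ 1, panics.
  Oakham: 1 of 3 neighbours < 3, not yet.
Round 3 — no new panics; cascade stops.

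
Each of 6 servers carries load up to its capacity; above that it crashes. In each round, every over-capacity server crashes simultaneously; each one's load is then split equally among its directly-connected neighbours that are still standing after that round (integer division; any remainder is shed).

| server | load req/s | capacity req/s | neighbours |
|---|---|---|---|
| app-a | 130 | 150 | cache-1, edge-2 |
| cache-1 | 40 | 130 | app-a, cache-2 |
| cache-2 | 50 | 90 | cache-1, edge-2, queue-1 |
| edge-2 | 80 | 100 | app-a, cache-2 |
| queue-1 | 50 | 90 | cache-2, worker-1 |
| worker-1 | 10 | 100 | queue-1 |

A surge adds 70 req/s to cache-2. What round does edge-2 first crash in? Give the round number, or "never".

Round 1 — cache-2 at 120 > 90. cache-2 crashes.
  cache-2 sheds 120 req/s to cache-1, edge-2, queue-1: 40 each.
    cache-1: 40+40 = 80 ≤ 130
    edge-2: 80+40 = 120 > 100
    queue-1: 50+40 = 90 ≤ 90
Round 2 — edge-2 crashes.
  edge-2 sheds 120 req/s to app-a: 120 each.
    app-a: 130+120 = 250 > 150
Round 3 — app-a crashes.
  app-a sheds 250 req/s to cache-1: 250 each.
    cache-1: 80+250 = 330 > 130
Round 4 — cache-1 crashes.
  cache-1 sheds 330 req/s: no online neighbours, lost.
No further crashes.

2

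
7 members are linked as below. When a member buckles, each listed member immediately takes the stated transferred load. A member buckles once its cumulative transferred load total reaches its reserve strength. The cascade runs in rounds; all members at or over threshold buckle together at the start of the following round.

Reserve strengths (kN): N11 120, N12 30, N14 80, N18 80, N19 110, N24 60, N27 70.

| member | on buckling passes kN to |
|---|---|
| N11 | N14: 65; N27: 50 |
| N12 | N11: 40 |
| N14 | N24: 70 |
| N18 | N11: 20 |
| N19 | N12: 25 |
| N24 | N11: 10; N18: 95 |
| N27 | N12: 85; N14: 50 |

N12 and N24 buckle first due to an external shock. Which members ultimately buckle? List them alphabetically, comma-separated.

Round 1 — N12, N24 buckle (initial).
  N11: +40+10 → 50 < 120
  N18: +95 → 95 ≥ 80
Round 2 — N18 buckles.
  N11: +20 → 70 < 120
No further bucklings.

N12, N18, N24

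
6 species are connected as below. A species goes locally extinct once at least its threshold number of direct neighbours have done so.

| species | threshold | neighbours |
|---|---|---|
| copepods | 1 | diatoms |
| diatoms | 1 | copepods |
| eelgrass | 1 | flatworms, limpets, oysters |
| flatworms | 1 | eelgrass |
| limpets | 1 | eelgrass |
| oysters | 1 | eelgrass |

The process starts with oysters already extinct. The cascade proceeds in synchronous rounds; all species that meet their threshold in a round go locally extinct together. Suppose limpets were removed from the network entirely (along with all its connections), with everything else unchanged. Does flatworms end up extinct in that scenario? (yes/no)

With limpets removed:
Round 1 — oysters goes locally extinct (initial).
Round 2 — checking thresholds:
  eelgrass: 1 of 2 neighbours ≥ 1, goes locally extinct.
Round 3 — checking thresholds:
  flatworms: 1 of 1 neighbours ≥ 1, goes locally extinct.
Round 4 — no new extinctions; cascade stops.

yes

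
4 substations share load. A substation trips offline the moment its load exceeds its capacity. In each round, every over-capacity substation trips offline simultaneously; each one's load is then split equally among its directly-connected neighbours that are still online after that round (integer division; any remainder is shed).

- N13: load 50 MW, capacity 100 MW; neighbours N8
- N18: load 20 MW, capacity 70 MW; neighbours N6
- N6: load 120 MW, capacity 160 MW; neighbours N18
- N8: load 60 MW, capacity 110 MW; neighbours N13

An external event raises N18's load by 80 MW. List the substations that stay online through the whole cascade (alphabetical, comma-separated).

Round 1 — N18 at 100 > 70. N18 trips offline.
  N18 sheds 100 MW to N6: 100 each.
    N6: 120+100 = 220 > 160
Round 2 — N6 trips offline.
  N6 sheds 220 MW: no online neighbours, lost.
No further trips.

N13, N8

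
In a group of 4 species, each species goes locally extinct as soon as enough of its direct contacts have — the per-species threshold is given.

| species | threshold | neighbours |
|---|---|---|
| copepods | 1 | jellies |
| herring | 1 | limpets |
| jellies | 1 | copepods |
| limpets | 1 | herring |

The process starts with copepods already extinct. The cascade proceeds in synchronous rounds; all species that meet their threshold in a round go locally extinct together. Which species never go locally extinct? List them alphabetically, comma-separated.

Round 1 — copepods goes locally extinct (initial).
Round 2 — checking thresholds:
  jellies: 1 of 1 neighbours ≥ 1, goes locally extinct.
Round 3 — no new extinctions; cascade stops.

herring, limpets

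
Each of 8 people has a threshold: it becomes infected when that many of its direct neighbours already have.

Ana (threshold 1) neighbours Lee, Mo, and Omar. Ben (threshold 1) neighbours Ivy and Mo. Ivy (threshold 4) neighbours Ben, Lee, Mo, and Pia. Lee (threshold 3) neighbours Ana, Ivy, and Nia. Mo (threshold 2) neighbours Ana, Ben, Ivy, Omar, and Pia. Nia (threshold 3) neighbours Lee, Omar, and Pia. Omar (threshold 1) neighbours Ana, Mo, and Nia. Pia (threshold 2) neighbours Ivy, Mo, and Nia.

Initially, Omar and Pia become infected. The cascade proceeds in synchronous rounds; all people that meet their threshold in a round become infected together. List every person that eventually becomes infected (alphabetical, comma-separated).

Ana, Ben, Mo, Omar, Pia

Round 1 — Omar, Pia become infected (initial).
Round 2 — checking thresholds:
  Ana: 1 of 3 neighbours ≥ 1, becomes infected.
  Ivy: 1 of 4 neighbours < 4, not yet.
  Mo: 2 of 5 neighbours ≥ 2, becomes infected.
  Nia: 2 of 3 neighbours < 3, not yet.
Round 3 — checking thresholds:
  Ben: 1 of 2 neighbours ≥ 1, becomes infected.
  Ivy: 2 of 4 neighbours < 4, not yet.
  Lee: 1 of 3 neighbours < 3, not yet.
  Nia: 2 of 3 neighbours < 3, not yet.
Round 4 — no new infections; cascade stops.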